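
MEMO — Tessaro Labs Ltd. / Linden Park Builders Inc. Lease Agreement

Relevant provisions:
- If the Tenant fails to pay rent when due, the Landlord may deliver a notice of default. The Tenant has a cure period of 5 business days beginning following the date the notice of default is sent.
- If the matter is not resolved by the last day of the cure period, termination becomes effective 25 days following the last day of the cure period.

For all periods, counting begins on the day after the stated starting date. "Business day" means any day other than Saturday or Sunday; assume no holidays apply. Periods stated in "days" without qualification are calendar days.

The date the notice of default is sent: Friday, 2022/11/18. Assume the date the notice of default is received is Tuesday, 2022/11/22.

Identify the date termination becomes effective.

From Friday, 2022/11/18, 5 business days (Nov 21, Nov 22, Nov 23, Nov 24, Nov 25, skipping weekends) brings us to Friday, 2022/11/25, which is the last day of the cure period.
The date termination becomes effective: 25 calendar days after 2022/11/25 is 2022/12/20.

2022/12/20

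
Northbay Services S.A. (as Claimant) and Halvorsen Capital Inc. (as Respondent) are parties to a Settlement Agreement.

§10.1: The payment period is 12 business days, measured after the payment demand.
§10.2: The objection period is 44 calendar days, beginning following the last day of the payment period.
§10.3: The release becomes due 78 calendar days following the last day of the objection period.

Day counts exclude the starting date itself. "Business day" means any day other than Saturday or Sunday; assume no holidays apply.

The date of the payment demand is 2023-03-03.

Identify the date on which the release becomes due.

The last day of the payment period: counting 12 business days from Friday, 2023-03-03 (Mar 6, Mar 7, Mar 8, Mar 9, …, Mar 17, Mar 20, Mar 21, skipping weekends) reaches Tuesday, 2023-03-21.
The last day of the objection period: 2023-03-21 + 44 days = 2023-05-04.
The date on which the release becomes due: 2023-05-04 + 78 days = 2023-07-21.

2023-07-21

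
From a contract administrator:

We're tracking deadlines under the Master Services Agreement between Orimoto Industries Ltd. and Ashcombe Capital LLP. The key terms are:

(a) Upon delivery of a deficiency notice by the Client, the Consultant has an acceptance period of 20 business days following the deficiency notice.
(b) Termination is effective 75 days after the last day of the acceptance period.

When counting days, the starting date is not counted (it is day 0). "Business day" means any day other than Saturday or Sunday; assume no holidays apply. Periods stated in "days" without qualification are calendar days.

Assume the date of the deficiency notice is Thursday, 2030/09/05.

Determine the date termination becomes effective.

2030/12/17

The last day of the acceptance period: counting 20 business days from Thursday, 2030/09/05 (Sep 6, Sep 9, Sep 10, Sep 11, …, Oct 1, Oct 2, Oct 3, skipping weekends) reaches Thursday, 2030/10/03.
The date termination becomes effective: 2030/10/03 + 75 days = 2030/12/17.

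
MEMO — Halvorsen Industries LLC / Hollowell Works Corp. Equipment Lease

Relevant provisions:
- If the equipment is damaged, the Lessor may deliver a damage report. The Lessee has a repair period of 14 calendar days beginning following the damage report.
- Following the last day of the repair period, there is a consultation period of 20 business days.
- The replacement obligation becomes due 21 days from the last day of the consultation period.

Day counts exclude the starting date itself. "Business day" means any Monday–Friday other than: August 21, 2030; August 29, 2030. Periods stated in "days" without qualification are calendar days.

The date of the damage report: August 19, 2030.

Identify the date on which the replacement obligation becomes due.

October 21, 2030

Adding 14 calendar days to August 19, 2030 gives September 2, 2030, which is the last day of the repair period.
The last day of the consultation period: counting 20 business days from Monday, September 2, 2030 (Sep 3, Sep 4, Sep 5, Sep 6, …, Sep 26, Sep 27, Sep 30, skipping weekends) reaches Monday, September 30, 2030.
The date on which the replacement obligation becomes due: September 30, 2030 + 21 days = October 21, 2030.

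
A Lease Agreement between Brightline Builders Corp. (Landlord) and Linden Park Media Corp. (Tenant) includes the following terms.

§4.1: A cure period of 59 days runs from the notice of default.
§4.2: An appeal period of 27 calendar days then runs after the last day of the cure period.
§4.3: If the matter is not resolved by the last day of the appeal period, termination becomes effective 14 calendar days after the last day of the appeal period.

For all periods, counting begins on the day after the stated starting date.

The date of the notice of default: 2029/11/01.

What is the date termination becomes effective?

2030/02/09

The last day of the cure period: 59 calendar days after 2029/11/01 is 2029/12/30.
Adding 27 calendar days to 2029/12/30 gives 2030/01/26, which is the last day of the appeal period.
Adding 14 calendar days to 2030/01/26 gives 2030/02/09, which is the date termination becomes effective.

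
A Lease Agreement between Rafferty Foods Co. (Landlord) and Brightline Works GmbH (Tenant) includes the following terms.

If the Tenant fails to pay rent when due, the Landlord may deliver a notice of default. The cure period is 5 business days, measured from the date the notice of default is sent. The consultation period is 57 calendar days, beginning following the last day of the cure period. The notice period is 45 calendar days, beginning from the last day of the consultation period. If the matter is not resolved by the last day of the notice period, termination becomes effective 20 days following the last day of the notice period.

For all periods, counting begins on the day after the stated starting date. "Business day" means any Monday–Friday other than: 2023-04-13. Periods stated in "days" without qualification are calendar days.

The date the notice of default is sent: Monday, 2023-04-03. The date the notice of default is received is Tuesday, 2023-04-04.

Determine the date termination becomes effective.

The last day of the cure period: counting 5 business days from Monday, 2023-04-03 (Apr 4, Apr 5, Apr 6, Apr 7, Apr 10, skipping weekends) reaches Monday, 2023-04-10.
Adding 57 calendar days to 2023-04-10 gives 2023-06-06, which is the last day of the consultation period.
The last day of the notice period: 45 calendar days after 2023-06-06 is 2023-07-21.
The date termination becomes effective: 20 calendar days after 2023-07-21 is 2023-08-10.

2023-08-10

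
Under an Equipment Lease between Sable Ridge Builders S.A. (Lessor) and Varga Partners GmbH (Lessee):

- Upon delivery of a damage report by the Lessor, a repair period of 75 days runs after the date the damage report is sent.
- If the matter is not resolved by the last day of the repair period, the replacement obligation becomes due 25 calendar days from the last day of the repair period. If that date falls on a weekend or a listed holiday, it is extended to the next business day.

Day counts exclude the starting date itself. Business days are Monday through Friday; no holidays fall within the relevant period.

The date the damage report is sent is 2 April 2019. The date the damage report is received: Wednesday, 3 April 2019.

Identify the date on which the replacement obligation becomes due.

The last day of the repair period: 2 April 2019 + 75 days = 16 June 2019.
Adding 25 calendar days to 16 June 2019 gives 11 July 2019, which is the date on which the replacement obligation becomes due. 11 July 2019 is a Thursday, so no roll-forward applies.

11 July 2019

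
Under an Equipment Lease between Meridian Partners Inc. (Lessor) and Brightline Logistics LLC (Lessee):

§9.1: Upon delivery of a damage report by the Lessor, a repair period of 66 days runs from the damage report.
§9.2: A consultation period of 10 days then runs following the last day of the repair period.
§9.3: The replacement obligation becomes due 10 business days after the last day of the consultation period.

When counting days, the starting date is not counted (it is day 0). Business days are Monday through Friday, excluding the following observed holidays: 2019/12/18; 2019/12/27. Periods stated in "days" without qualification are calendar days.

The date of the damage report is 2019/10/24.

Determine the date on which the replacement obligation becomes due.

The last day of the repair period: 2019/10/24 + 66 days = 2019/12/29.
The last day of the consultation period: 10 calendar days after 2019/12/29 is 2020/01/08.
The date on which the replacement obligation becomes due: counting 10 business days from Wednesday, 2020/01/08 (Jan 9, Jan 10, Jan 13, Jan 14, Jan 15, Jan 16, Jan 17, Jan 20, Jan 21, Jan 22, skipping weekends) reaches Wednesday, 2020/01/22.

2020/01/22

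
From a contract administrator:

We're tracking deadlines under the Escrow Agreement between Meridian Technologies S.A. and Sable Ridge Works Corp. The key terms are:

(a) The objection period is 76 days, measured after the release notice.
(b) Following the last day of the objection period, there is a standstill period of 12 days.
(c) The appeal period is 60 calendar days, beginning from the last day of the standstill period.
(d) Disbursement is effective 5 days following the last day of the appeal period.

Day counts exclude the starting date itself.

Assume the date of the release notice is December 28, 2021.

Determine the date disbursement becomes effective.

The last day of the objection period: December 28, 2021 + 76 days = March 14, 2022.
The last day of the standstill period: 12 calendar days after March 14, 2022 is March 26, 2022.
Adding 60 calendar days to March 26, 2022 gives May 25, 2022, which is the last day of the appeal period.
The date disbursement becomes effective: May 25, 2022 + 5 days = May 30, 2022.

May 30, 2022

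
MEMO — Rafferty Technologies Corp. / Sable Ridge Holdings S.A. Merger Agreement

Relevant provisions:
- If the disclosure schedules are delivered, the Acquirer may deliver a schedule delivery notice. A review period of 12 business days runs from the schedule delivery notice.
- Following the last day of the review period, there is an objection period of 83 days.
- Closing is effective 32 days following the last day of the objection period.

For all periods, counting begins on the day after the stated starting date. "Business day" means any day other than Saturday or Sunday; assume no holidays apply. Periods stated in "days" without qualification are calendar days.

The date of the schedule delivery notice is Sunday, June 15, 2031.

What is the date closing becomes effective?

October 24, 2031

The last day of the review period: 12 business days after Sunday, June 15, 2031, skipping weekends — Jun 16, Jun 17, Jun 18, Jun 19, …, Jun 27, Jun 30, Jul 1 — lands on Tuesday, July 1, 2031.
Adding 83 calendar days to July 1, 2031 gives September 22, 2031, which is the last day of the objection period.
Adding 32 calendar days to September 22, 2031 gives October 24, 2031, which is the date closing becomes effective.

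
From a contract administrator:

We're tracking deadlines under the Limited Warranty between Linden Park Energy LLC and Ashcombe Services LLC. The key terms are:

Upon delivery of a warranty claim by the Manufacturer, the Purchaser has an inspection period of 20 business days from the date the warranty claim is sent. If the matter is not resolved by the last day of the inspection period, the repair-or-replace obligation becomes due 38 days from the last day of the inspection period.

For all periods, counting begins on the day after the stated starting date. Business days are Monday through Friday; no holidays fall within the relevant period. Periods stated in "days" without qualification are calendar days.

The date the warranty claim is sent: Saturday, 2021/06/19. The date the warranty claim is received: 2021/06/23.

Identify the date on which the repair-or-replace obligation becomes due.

2021/08/23

The last day of the inspection period: counting 20 business days from Saturday, 2021/06/19 (Jun 21, Jun 22, Jun 23, Jun 24, …, Jul 14, Jul 15, Jul 16, skipping weekends) reaches Friday, 2021/07/16.
The date on which the repair-or-replace obligation becomes due: 38 calendar days after 2021/07/16 is 2021/08/23.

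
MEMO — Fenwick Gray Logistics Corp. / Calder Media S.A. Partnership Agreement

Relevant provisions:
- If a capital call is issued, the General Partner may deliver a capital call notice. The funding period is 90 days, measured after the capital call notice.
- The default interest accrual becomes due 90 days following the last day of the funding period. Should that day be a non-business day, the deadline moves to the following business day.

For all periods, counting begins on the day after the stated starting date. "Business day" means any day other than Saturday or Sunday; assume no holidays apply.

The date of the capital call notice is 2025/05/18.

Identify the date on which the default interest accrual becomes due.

The last day of the funding period: 90 calendar days after 2025/05/18 is 2025/08/16.
Adding 90 calendar days to 2025/08/16 gives 2025/11/14, which is the date on which the default interest accrual becomes due. 2025/11/14 is a Friday, so no roll-forward applies.

2025/11/14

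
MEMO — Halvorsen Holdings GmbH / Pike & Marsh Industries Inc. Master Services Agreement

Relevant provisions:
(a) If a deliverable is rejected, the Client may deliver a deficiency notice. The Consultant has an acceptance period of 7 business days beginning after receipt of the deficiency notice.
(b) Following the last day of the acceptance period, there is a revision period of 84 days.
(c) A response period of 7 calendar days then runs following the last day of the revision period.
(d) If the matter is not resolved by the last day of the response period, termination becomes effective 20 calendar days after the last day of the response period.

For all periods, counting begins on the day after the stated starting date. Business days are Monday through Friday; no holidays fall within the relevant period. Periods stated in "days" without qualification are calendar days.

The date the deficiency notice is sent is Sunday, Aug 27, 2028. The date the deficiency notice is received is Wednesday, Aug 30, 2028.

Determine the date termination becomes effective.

Dec 28, 2028

The last day of the acceptance period: 7 business days after Wednesday, Aug 30, 2028, skipping weekends — Aug 31, Sep 1, Sep 4, Sep 5, Sep 6, Sep 7, Sep 8 — lands on Friday, Sep 8, 2028.
The last day of the revision period: 84 calendar days after Sep 8, 2028 is Dec 1, 2028.
Adding 7 calendar days to Dec 1, 2028 gives Dec 8, 2028, which is the last day of the response period.
Adding 20 calendar days to Dec 8, 2028 gives Dec 28, 2028, which is the date termination becomes effective.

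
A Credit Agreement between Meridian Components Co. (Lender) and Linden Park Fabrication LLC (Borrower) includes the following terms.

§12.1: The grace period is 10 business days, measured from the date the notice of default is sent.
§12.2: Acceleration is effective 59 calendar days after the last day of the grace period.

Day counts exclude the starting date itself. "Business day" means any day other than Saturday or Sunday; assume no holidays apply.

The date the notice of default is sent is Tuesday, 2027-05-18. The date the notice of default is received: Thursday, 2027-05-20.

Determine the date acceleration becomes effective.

The last day of the grace period: counting 10 business days from Tuesday, 2027-05-18 (May 19, May 20, May 21, May 24, May 25, May 26, May 27, May 28, May 31, Jun 1, skipping weekends) reaches Tuesday, 2027-06-01.
Adding 59 calendar days to 2027-06-01 gives 2027-07-30, which is the date acceleration becomes effective.

2027-07-30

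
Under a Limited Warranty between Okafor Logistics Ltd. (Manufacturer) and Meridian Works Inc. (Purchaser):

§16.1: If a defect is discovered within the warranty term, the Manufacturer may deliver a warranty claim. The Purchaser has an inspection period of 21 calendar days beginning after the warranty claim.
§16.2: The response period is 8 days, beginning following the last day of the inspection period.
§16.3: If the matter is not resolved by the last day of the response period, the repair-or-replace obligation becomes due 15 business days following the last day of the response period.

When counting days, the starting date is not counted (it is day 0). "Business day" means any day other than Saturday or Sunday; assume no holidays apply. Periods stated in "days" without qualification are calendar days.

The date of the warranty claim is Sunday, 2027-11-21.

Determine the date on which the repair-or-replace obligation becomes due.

The last day of the inspection period: 21 calendar days after 2027-11-21 is 2027-12-12.
Adding 8 calendar days to 2027-12-12 gives 2027-12-20, which is the last day of the response period.
The date on which the repair-or-replace obligation becomes due: 15 business days after Monday, 2027-12-20, skipping weekends — Dec 21, Dec 22, Dec 23, Dec 24, …, Jan 6, Jan 7, Jan 10 — lands on Monday, 2028-01-10.

2028-01-10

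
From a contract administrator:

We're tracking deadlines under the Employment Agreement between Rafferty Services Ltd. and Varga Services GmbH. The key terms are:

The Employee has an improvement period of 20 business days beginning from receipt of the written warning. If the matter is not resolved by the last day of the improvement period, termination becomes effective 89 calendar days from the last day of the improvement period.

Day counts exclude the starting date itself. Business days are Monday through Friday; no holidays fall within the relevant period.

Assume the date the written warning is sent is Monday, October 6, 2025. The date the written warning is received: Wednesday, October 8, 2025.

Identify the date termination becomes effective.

February 2, 2026

From Wednesday, October 8, 2025, 20 business days (Oct 9, Oct 10, Oct 13, Oct 14, …, Nov 3, Nov 4, Nov 5, skipping weekends) brings us to Wednesday, November 5, 2025, which is the last day of the improvement period.
The date termination becomes effective: 89 calendar days after November 5, 2025 is February 2, 2026.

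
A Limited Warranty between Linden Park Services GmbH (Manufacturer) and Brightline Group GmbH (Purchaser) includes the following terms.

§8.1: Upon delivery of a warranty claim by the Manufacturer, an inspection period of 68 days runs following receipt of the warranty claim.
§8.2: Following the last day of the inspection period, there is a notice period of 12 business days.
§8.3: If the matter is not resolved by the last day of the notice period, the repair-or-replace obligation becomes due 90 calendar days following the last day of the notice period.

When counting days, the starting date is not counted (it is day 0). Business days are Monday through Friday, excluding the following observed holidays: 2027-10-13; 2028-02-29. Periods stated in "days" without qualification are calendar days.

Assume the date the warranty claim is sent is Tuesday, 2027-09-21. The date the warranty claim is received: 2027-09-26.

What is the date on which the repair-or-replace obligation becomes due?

Adding 68 calendar days to 2027-09-26 gives 2027-12-03, which is the last day of the inspection period.
The last day of the notice period: 12 business days after Friday, 2027-12-03, skipping weekends — Dec 6, Dec 7, Dec 8, Dec 9, …, Dec 17, Dec 20, Dec 21 — lands on Tuesday, 2027-12-21.
Adding 90 calendar days to 2027-12-21 gives 2028-03-20, which is the date on which the repair-or-replace obligation becomes due.

2028-03-20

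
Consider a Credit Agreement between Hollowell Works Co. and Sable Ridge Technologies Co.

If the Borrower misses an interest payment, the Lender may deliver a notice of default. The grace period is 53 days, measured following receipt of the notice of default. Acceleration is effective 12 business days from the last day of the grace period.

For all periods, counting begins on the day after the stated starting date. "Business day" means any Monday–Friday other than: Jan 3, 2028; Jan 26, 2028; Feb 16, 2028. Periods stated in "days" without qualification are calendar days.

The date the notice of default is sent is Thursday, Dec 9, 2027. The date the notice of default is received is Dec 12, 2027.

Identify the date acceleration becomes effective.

The last day of the grace period: Dec 12, 2027 + 53 days = Feb 3, 2028.
The date acceleration becomes effective: 12 business days after Thursday, Feb 3, 2028, skipping weekends and the listed holiday on Feb 16 — Feb 4, Feb 7, Feb 8, Feb 9, …, Feb 18, Feb 21, Feb 22 — lands on Tuesday, Feb 22, 2028.

Feb 22, 2028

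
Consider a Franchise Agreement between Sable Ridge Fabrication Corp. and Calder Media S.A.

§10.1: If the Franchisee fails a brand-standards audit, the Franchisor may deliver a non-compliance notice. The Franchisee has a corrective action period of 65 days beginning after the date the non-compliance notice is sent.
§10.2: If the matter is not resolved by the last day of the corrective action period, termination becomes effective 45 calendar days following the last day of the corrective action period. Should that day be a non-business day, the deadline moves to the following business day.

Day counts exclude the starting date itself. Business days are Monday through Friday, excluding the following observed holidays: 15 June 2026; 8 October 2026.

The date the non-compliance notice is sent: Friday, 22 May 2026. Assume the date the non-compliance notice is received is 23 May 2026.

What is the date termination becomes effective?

The last day of the corrective action period: 22 May 2026 + 65 days = 26 July 2026.
Adding 45 calendar days to 26 July 2026 gives 9 September 2026, which is the date termination becomes effective. 9 September 2026 is a Wednesday and is not a listed holiday, so no roll-forward applies.

9 September 2026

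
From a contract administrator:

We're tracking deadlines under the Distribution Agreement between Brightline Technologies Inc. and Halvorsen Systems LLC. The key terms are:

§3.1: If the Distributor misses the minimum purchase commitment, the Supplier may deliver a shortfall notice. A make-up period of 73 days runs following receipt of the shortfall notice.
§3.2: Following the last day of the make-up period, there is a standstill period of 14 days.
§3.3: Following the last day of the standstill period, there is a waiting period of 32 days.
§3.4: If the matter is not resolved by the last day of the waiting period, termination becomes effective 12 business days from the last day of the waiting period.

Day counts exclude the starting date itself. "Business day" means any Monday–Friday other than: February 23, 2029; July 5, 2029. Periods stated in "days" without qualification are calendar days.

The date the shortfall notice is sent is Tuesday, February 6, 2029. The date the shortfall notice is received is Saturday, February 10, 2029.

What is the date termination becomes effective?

June 26, 2029

The last day of the make-up period: 73 calendar days after February 10, 2029 is April 24, 2029.
The last day of the standstill period: 14 calendar days after April 24, 2029 is May 8, 2029.
The last day of the waiting period: May 8, 2029 + 32 days = June 9, 2029.
From Saturday, June 9, 2029, 12 business days (Jun 11, Jun 12, Jun 13, Jun 14, …, Jun 22, Jun 25, Jun 26, skipping weekends) brings us to Tuesday, June 26, 2029, which is the date termination becomes effective.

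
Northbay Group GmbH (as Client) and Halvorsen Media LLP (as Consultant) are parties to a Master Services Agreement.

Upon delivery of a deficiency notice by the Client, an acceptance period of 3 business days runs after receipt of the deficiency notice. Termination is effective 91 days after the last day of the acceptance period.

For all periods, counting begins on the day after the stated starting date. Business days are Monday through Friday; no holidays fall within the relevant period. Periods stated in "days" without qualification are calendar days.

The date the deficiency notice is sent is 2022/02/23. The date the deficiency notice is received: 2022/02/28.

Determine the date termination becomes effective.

2022/06/02

From Monday, 2022/02/28, 3 business days (Mar 1, Mar 2, Mar 3, skipping weekends) brings us to Thursday, 2022/03/03, which is the last day of the acceptance period.
The date termination becomes effective: 91 calendar days after 2022/03/03 is 2022/06/02.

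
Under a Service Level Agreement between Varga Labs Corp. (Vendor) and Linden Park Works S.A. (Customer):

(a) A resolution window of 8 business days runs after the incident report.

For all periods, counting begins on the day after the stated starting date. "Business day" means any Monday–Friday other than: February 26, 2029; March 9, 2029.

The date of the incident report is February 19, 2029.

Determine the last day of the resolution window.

From Monday, February 19, 2029, 8 business days (Feb 20, Feb 21, Feb 22, Feb 23, Feb 27, Feb 28, Mar 1, Mar 2, skipping weekends and the listed holiday on Feb 26) brings us to Friday, March 2, 2029, which is the last day of the resolution window.

March 2, 2029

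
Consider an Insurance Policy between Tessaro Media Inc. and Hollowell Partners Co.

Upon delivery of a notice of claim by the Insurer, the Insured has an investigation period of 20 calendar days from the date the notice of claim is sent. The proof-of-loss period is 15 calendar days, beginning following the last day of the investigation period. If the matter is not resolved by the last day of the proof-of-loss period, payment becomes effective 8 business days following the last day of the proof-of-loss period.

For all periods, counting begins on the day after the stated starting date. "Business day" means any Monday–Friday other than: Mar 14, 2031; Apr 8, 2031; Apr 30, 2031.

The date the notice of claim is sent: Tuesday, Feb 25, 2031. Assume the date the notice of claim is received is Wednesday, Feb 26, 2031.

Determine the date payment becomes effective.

Apr 14, 2031

The last day of the investigation period: 20 calendar days after Feb 25, 2031 is Mar 17, 2031.
Adding 15 calendar days to Mar 17, 2031 gives Apr 1, 2031, which is the last day of the proof-of-loss period.
The date payment becomes effective: 8 business days after Tuesday, Apr 1, 2031, skipping weekends and the listed holiday on Apr 8 — Apr 2, Apr 3, Apr 4, Apr 7, Apr 9, Apr 10, Apr 11, Apr 14 — lands on Monday, Apr 14, 2031.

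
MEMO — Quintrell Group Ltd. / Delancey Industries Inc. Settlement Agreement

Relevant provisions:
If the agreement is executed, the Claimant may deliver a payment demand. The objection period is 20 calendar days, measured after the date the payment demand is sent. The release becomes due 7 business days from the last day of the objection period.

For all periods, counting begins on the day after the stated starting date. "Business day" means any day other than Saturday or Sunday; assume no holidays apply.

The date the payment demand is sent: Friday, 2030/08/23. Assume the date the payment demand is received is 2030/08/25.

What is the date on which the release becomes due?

The last day of the objection period: 20 calendar days after 2030/08/23 is 2030/09/12.
From Thursday, 2030/09/12, 7 business days (Sep 13, Sep 16, Sep 17, Sep 18, Sep 19, Sep 20, Sep 23, skipping weekends) brings us to Monday, 2030/09/23, which is the date on which the release becomes due.

2030/09/23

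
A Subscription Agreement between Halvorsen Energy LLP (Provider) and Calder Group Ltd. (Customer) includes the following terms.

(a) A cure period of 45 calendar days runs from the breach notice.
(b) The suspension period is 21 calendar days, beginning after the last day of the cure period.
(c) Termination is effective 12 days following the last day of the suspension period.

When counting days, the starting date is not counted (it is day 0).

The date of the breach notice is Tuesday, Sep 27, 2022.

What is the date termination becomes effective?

Dec 14, 2022

The last day of the cure period: 45 calendar days after Sep 27, 2022 is Nov 11, 2022.
Adding 21 calendar days to Nov 11, 2022 gives Dec 2, 2022, which is the last day of the suspension period.
Adding 12 calendar days to Dec 2, 2022 gives Dec 14, 2022, which is the date termination becomes effective.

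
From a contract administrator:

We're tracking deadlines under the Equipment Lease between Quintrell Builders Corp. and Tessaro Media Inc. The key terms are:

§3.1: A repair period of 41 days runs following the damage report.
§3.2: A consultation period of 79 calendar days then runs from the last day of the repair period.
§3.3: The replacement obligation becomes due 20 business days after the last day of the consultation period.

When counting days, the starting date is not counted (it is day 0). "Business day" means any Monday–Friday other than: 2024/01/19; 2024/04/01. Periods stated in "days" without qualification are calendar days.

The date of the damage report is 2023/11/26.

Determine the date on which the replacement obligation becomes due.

2024/04/23

The last day of the repair period: 2023/11/26 + 41 days = 2024/01/06.
Adding 79 calendar days to 2024/01/06 gives 2024/03/25, which is the last day of the consultation period.
The date on which the replacement obligation becomes due: counting 20 business days from Monday, 2024/03/25 (Mar 26, Mar 27, Mar 28, Mar 29, …, Apr 19, Apr 22, Apr 23, skipping weekends and the listed holiday on Apr 1) reaches Tuesday, 2024/04/23.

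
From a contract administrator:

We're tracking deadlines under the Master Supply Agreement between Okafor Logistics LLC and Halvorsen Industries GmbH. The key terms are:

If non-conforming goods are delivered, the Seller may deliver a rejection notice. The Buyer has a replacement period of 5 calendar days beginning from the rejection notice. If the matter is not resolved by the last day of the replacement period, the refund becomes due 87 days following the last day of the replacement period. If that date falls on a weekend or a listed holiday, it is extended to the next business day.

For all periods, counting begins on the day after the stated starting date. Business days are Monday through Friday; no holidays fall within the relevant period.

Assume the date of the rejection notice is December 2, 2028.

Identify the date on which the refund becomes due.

March 5, 2029

Adding 5 calendar days to December 2, 2028 gives December 7, 2028, which is the last day of the replacement period.
The date on which the refund becomes due: December 7, 2028 + 87 days = March 4, 2029. That falls on a Sunday, so it rolls to the next business day, Monday, March 5, 2029.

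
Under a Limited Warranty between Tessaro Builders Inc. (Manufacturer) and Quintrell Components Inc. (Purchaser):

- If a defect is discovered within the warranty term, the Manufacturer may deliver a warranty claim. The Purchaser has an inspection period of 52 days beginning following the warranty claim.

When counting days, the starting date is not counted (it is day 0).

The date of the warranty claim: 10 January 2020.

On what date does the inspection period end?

2 March 2020

The last day of the inspection period: 10 January 2020 + 52 days = 2 March 2020.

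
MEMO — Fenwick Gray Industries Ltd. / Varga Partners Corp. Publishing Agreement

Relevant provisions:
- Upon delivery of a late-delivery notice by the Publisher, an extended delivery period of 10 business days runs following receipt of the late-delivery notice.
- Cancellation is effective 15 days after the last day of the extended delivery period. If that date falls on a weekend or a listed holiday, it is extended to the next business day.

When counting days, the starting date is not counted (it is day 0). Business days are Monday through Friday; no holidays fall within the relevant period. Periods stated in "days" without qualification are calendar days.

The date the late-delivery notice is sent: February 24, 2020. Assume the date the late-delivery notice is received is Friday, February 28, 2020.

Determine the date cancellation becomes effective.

March 30, 2020

From Friday, February 28, 2020, 10 business days (Mar 2, Mar 3, Mar 4, Mar 5, Mar 6, Mar 9, Mar 10, Mar 11, Mar 12, Mar 13, skipping weekends) brings us to Friday, March 13, 2020, which is the last day of the extended delivery period.
Adding 15 calendar days to March 13, 2020 gives March 28, 2020, which is the date cancellation becomes effective. That falls on a Saturday, so it rolls to the next business day, Monday, March 30, 2020.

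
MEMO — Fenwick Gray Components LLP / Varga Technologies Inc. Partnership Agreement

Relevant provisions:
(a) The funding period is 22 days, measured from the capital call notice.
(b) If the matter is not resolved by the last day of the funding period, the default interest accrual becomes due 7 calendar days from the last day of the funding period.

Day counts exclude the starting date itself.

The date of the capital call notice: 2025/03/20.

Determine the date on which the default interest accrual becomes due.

Adding 22 calendar days to 2025/03/20 gives 2025/04/11, which is the last day of the funding period.
The date on which the default interest accrual becomes due: 7 calendar days after 2025/04/11 is 2025/04/18.

2025/04/18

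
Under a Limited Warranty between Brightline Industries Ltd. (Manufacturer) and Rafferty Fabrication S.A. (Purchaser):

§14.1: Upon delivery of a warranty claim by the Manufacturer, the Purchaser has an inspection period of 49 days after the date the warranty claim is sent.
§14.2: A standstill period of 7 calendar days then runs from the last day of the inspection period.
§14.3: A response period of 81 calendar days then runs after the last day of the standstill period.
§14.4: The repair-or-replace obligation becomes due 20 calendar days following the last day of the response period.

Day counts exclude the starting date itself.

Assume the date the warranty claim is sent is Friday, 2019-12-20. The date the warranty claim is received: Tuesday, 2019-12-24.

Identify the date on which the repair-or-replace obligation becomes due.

2020-05-25

The last day of the inspection period: 2019-12-20 + 49 days = 2020-02-07.
The last day of the standstill period: 2020-02-07 + 7 days = 2020-02-14.
The last day of the response period: 2020-02-14 + 81 days = 2020-05-05.
Adding 20 calendar days to 2020-05-05 gives 2020-05-25, which is the date on which the repair-or-replace obligation becomes due.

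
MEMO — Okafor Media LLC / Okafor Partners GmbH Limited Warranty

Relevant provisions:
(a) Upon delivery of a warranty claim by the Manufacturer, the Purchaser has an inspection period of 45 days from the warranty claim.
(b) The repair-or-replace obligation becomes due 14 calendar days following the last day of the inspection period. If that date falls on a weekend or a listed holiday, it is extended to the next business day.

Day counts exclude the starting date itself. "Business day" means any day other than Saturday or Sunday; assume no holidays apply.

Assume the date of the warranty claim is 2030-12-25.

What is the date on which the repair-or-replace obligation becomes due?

The last day of the inspection period: 45 calendar days after 2030-12-25 is 2031-02-08.
The date on which the repair-or-replace obligation becomes due: 2031-02-08 + 14 days = 2031-02-22. That falls on a Saturday, so it rolls to the next business day, Monday, 2031-02-24.

2031-02-24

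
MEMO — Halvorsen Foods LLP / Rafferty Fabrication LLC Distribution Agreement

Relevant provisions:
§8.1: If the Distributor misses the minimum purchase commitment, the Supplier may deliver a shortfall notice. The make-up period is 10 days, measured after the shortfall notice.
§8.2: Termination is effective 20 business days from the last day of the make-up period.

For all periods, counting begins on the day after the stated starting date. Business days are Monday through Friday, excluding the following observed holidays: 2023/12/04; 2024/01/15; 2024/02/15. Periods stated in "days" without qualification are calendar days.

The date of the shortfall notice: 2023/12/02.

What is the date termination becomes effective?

The last day of the make-up period: 10 calendar days after 2023/12/02 is 2023/12/12.
The date termination becomes effective: counting 20 business days from Tuesday, 2023/12/12 (Dec 13, Dec 14, Dec 15, Dec 18, …, Jan 5, Jan 8, Jan 9, skipping weekends) reaches Tuesday, 2024/01/09.

2024/01/09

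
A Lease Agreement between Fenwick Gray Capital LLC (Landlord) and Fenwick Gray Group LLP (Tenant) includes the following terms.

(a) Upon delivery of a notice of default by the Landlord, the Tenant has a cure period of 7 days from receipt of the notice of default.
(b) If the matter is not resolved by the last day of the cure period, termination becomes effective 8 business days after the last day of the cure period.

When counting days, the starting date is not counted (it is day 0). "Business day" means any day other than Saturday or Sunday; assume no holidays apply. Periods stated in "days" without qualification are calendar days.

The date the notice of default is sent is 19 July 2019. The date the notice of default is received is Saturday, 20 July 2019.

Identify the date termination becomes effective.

7 August 2019

The last day of the cure period: 7 calendar days after 20 July 2019 is 27 July 2019.
The date termination becomes effective: 8 business days after Saturday, 27 July 2019, skipping weekends — Jul 29, Jul 30, Jul 31, Aug 1, Aug 2, Aug 5, Aug 6, Aug 7 — lands on Wednesday, 7 August 2019.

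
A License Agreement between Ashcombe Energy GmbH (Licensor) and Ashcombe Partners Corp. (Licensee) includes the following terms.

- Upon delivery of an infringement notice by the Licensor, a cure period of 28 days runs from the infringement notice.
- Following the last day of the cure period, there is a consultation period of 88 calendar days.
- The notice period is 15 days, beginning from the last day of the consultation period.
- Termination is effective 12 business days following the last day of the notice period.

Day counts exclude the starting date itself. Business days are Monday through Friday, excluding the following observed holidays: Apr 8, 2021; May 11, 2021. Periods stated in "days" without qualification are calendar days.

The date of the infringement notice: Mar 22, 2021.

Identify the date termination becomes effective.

Aug 17, 2021

The last day of the cure period: 28 calendar days after Mar 22, 2021 is Apr 19, 2021.
The last day of the consultation period: 88 calendar days after Apr 19, 2021 is Jul 16, 2021.
The last day of the notice period: 15 calendar days after Jul 16, 2021 is Jul 31, 2021.
From Saturday, Jul 31, 2021, 12 business days (Aug 2, Aug 3, Aug 4, Aug 5, …, Aug 13, Aug 16, Aug 17, skipping weekends) brings us to Tuesday, Aug 17, 2021, which is the date termination becomes effective.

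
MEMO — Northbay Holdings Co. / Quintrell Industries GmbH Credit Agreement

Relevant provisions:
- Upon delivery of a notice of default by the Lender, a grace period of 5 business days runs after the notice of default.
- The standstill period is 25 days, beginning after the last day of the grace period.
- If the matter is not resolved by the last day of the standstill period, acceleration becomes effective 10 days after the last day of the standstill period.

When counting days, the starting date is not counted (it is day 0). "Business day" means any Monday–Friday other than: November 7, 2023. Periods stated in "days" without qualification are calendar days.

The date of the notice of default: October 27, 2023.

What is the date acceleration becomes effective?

December 8, 2023

The last day of the grace period: counting 5 business days from Friday, October 27, 2023 (Oct 30, Oct 31, Nov 1, Nov 2, Nov 3, skipping weekends) reaches Friday, November 3, 2023.
Adding 25 calendar days to November 3, 2023 gives November 28, 2023, which is the last day of the standstill period.
The date acceleration becomes effective: 10 calendar days after November 28, 2023 is December 8, 2023.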